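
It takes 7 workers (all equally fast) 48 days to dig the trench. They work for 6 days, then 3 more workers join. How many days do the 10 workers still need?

147/5 days

One worker does 1/336 of the job per day.
After 6 days with 7 workers, 1/8 is done (7/8 left).
With 10 workers the rate is 10/336 = 5/168, so the rest takes 7/8 ÷ 5/168 = 147/5 days.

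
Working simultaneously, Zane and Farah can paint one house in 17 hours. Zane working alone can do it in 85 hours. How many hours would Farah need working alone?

Combined rate is 1/17 per hour.
Known contribution: 1/85 per hour.
So Farah's rate is 1/17 − 1/85 = 4/85, meaning 85/4 hours alone.

85/4 hours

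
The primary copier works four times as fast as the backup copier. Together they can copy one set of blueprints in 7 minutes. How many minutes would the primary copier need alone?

35/4 minutes

Let the backup copier's rate be r; then the primary copier's rate is 4r, so together (4 + 1)r = 5r = 1/7.
Thus r = 1/35 per minute.
The backup copier alone: 35 minutes; the primary copier alone: 35/4 minutes.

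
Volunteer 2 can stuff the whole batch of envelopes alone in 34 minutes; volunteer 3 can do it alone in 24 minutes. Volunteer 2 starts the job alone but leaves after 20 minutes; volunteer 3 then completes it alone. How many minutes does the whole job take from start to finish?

In 20 minutes volunteer 2 does 20/34 = 10/17 of the job, leaving 7/17.
Volunteer 3 works at 1/24 per minute, so finishing takes 7/17 ÷ 1/24 = 168/17 minutes.
Total time = 20 + 168/17 = 508/17 minutes.

508/17 minutes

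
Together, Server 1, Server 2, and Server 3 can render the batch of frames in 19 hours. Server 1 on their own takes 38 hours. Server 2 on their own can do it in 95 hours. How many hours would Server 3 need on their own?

Combined rate is 1/19 per hour.
Known contribution: 1/38 + 1/95 = (5 + 2)/190 = 7/190 per hour.
So Server 3's rate is 1/19 − 7/190 = 3/190, meaning 190/3 hours alone.

190/3 hours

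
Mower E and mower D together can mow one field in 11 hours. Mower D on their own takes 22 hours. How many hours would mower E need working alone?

22 hours

Combined rate is 1/11 per hour.
Known contribution: 1/22 per hour.
So mower E's rate is 1/11 − 1/22 = 1/22, meaning 22 hours alone.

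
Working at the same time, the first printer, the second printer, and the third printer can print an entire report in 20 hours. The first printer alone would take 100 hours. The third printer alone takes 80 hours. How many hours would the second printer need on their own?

Combined rate is 1/20 per hour.
Known contribution: 1/100 + 1/80 = (4 + 5)/400 = 9/400 per hour.
So the second printer's rate is 1/20 − 9/400 = 11/400, meaning 400/11 hours alone.

400/11 hours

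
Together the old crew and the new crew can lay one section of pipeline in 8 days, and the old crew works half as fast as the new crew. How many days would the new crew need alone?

12 days

Let the new crew's rate be r; then the old crew's rate is (1/2)r, so together (1/2 + 1)r = (3/2)r = 1/8.
Thus r = 1/12 per day.
The new crew alone: 12 days; the old crew alone: 24 days.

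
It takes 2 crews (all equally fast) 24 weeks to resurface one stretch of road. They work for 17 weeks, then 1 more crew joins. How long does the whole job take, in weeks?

One crew does 1/48 of the job per week.
After 17 weeks with 2 crews, 17/24 is done (7/24 left).
With 3 crews the rate is 3/48 = 1/16, so the rest takes 7/24 ÷ 1/16 = 14/3 weeks.
Total = 17 + 14/3 = 65/3 weeks.

65/3 weeks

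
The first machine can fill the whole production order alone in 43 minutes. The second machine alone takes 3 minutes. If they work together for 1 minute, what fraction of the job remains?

83/129

Combined rate: 1/43 + 1/3 = (3 + 43)/129 = 46/129 per minute.
In 1 minute they complete 1·46/129 = 46/129 of the job.
So 83/129 remains.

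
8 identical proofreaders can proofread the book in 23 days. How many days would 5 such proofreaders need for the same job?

Total work is 8·23 = 184 proofreader-days.
With 5 proofreaders: 184/5 days.

184/5 days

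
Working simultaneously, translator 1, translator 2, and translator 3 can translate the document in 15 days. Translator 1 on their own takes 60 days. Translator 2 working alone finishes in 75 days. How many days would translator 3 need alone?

Combined rate is 1/15 per day.
Known contribution: 1/60 + 1/75 = (5 + 4)/300 = 9/300 = 3/100 per day.
So translator 3's rate is 1/15 − 3/100 = 11/300, meaning 300/11 days alone.

300/11 days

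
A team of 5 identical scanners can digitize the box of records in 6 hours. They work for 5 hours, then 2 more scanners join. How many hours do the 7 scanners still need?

One scanner does 1/30 of the job per hour.
After 5 hours with 5 scanners, 5/6 is done (1/6 left).
With 7 scanners the rate is 7/30, so the rest takes 1/6 ÷ 7/30 = 5/7 hours.

5/7 hours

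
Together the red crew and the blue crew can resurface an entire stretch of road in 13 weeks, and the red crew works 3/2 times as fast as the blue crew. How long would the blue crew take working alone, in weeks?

Let the blue crew's rate be r; then the red crew's rate is (3/2)r, so together (3/2 + 1)r = (5/2)r = 1/13.
Thus r = 2/65 per week.
The blue crew alone: 65/2 weeks; the red crew alone: 65/3 weeks.

65/2 weeks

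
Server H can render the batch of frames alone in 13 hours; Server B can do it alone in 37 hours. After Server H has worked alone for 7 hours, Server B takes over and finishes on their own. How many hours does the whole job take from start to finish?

In 7 hours Server H does 7/13 of the job, leaving 6/13.
Server B works at 1/37 per hour, so finishing takes 6/13 ÷ 1/37 = 222/13 hours.
Total time = 7 + 222/13 = 313/13 hours.

313/13 hours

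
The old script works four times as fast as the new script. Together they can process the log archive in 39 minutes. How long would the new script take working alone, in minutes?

Let the new script's rate be r; then the old script's rate is 4r, so together (4 + 1)r = 5r = 1/39.
Thus r = 1/195 per minute.
The new script alone: 195 minutes; the old script alone: 195/4 minutes.

195 minutes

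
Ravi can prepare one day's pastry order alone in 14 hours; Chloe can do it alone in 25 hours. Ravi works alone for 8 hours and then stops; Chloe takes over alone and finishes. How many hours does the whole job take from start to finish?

131/7 hours

In 8 hours Ravi does 8/14 = 4/7 of the job, leaving 3/7.
Chloe works at 1/25 per hour, so finishing takes 3/7 ÷ 1/25 = 75/7 hours.
Total time = 8 + 75/7 = 131/7 hours.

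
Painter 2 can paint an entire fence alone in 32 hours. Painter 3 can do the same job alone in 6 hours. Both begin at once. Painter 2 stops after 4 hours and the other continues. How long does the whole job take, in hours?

In the first 4 hours the combined rate is 19/96, so 19/24 of the job is done, leaving 5/24.
After Painter 2 leaves the rate is 1/6 per hour; the remaining 5/24 takes 5/4 hours.
Total = 4 + 5/4 = 21/4 hours.

21/4 hours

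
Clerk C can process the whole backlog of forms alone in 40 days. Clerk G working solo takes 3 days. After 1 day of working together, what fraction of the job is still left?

77/120

Combined rate: 1/40 + 1/3 = (3 + 40)/120 = 43/120 per day.
In 1 day they complete 1·43/120 = 43/120 of the job.
So 77/120 remains.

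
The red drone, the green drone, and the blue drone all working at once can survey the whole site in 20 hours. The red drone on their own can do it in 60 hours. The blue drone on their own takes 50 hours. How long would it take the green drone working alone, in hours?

75 hours

Combined rate is 1/20 per hour.
Known contribution: 1/60 + 1/50 = (5 + 6)/300 = 11/300 per hour.
So the green drone's rate is 1/20 − 11/300 = 1/75, meaning 75 hours alone.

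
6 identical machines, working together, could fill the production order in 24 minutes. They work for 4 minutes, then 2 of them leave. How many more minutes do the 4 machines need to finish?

30 minutes

One machine does 1/144 of the job per minute.
After 4 minutes with 6 machines, 1/6 is done (5/6 left).
With 4 machines the rate is 4/144 = 1/36, so the rest takes 5/6 ÷ 1/36 = 30 minutes.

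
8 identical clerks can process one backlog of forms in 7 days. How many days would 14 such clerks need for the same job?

Total work is 8·7 = 56 clerk-days.
With 14 clerks: 56/14 = 4 days.

4 days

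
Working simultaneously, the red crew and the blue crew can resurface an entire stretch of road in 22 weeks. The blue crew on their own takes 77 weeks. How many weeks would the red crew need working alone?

Combined rate is 1/22 per week.
Known contribution: 1/77 per week.
So the red crew's rate is 1/22 − 1/77 = 5/154, meaning 154/5 weeks alone.

154/5 weeks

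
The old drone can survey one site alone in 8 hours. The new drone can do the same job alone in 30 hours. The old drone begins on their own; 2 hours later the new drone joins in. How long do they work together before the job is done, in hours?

In the first 2 hours the old drone alone does 2/8 = 1/4 of the job, leaving 3/4.
Once everyone is working, combined rate: 1/8 + 1/30 = (15 + 4)/120 = 19/120 per hour.
Remaining 3/4 at 19/120 per hour takes 90/19 hours.

90/19 hours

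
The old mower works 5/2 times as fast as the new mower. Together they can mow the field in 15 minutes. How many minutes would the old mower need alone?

Let the new mower's rate be r; then the old mower's rate is (5/2)r, so together (5/2 + 1)r = (7/2)r = 1/15.
Thus r = 2/105 per minute.
The new mower alone: 105/2 minutes; the old mower alone: 21 minutes.

21 minutes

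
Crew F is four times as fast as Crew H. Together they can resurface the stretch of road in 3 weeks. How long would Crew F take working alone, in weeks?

15/4 weeks

Let Crew H's rate be r; then Crew F's rate is 4r, so together (4 + 1)r = 5r = 1/3.
Thus r = 1/15 per week.
Crew H alone: 15 weeks; Crew F alone: 15/4 weeks.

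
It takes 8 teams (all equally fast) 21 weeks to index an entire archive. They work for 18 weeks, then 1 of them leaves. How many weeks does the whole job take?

One team does 1/168 of the job per week.
After 18 weeks with 8 teams, 6/7 is done (1/7 left).
With 7 teams the rate is 7/168 = 1/24, so the rest takes 1/7 ÷ 1/24 = 24/7 weeks.
Total = 18 + 24/7 = 150/7 weeks.

150/7 weeks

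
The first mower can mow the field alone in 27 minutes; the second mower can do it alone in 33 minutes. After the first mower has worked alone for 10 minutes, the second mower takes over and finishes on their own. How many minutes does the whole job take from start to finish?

277/9 minutes

In 10 minutes the first mower does 10/27 of the job, leaving 17/27.
The second mower works at 1/33 per minute, so finishing takes 17/27 ÷ 1/33 = 187/9 minutes.
Total time = 10 + 187/9 = 277/9 minutes.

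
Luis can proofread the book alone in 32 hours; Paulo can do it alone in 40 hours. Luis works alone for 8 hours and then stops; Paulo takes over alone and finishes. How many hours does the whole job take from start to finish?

38 hours

In 8 hours Luis does 8/32 = 1/4 of the job, leaving 3/4.
Paulo works at 1/40 per hour, so finishing takes 3/4 ÷ 1/40 = 30 hours.
Total time = 8 + 30 = 38 hours.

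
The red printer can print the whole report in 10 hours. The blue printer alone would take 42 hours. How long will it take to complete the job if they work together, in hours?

105/13 hours

With two workers the combined time is the product over the sum: 10·42/(10+42) = 420/52 = 105/13 hours.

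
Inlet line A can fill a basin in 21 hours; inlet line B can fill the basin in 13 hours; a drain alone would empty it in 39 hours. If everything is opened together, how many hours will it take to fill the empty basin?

Net rate = 1/21 + 1/13 − 1/39 = (13 + 21 − 7)/273 = 27/273 = 9/91 per hour.
Filling time = 1 ÷ (9/91) = 91/9 hours.

91/9 hours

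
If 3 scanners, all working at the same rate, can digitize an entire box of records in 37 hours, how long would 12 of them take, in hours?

37/4 hours

Total work is 3·37 = 111 scanner-hours.
With 12 scanners: 111/12 = 37/4 hours.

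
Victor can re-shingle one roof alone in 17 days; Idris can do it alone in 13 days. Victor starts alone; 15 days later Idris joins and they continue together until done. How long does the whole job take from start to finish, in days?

In 15 days Victor does 15/17 of the job, leaving 2/17.
Victor and Idris together work at 30/221 per day, so finishing takes 2/17 ÷ 30/221 = 13/15 days.
Total time = 15 + 13/15 = 238/15 days.

238/15 days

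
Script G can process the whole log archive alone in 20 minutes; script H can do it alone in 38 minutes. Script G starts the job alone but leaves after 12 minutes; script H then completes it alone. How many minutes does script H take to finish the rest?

76/5 minutes

In 12 minutes script G does 12/20 = 3/5 of the job, leaving 2/5.
Script H works at 1/38 per minute, so finishing takes 2/5 ÷ 1/38 = 76/5 minutes.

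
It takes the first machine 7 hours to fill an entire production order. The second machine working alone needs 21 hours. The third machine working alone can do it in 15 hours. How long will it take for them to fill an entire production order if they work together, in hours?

35/9 hours

Combined rate: 1/7 + 1/21 + 1/15 = (15 + 5 + 7)/105 = 27/105 = 9/35 per hour.
Time = 1 ÷ (9/35) = 35/9 hours.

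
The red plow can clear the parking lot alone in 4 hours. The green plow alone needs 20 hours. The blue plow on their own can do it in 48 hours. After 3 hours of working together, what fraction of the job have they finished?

Combined rate: 1/4 + 1/20 + 1/48 = (60 + 12 + 5)/240 = 77/240 per hour.
In 3 hours they complete 3·77/240 = 77/80 of the job.

77/80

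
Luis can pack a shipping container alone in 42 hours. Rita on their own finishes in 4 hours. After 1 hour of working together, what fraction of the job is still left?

61/84

Combined rate: 1/42 + 1/4 = (2 + 21)/84 = 23/84 per hour.
In 1 hour they complete 1·23/84 = 23/84 of the job.
So 61/84 remains.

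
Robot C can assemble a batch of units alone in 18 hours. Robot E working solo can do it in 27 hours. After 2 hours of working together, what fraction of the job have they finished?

5/27

Combined rate: 1/18 + 1/27 = (3 + 2)/54 = 5/54 per hour.
In 2 hours they complete 2·5/54 = 5/27 of the job.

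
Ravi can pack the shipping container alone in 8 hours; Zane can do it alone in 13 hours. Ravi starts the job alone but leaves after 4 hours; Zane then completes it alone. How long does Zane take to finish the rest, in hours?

In 4 hours Ravi does 4/8 = 1/2 of the job, leaving 1/2.
Zane works at 1/13 per hour, so finishing takes 1/2 ÷ 1/13 = 13/2 hours.

13/2 hours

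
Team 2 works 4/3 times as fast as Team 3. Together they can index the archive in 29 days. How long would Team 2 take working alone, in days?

203/4 days

Let Team 3's rate be r; then Team 2's rate is (4/3)r, so together (4/3 + 1)r = (7/3)r = 1/29.
Thus r = 3/203 per day.
Team 3 alone: 203/3 days; Team 2 alone: 203/4 days.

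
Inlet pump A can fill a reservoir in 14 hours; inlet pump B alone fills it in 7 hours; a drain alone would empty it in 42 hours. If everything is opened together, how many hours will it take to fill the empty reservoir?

21/4 hours

Net rate = 1/14 + 1/7 − 1/42 = (3 + 6 − 1)/42 = 8/42 = 4/21 per hour.
Filling time = 1 ÷ (4/21) = 21/4 hours.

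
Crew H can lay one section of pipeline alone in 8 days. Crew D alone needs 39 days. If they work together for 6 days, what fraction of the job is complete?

47/52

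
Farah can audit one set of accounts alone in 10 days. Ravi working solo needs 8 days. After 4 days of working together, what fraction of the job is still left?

1/10

Combined rate: 1/10 + 1/8 = (4 + 5)/40 = 9/40 per day.
In 4 days they complete 4·9/40 = 9/10 of the job.
So 1/10 remains.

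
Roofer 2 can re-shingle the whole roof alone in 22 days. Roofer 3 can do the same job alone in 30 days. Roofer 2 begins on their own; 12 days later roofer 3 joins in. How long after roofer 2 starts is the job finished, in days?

231/13 days

In the first 12 days roofer 2 alone does 12/22 = 6/11 of the job, leaving 5/11.
Once everyone is working, combined rate: 1/22 + 1/30 = (15 + 11)/330 = 26/330 = 13/165 per day.
Remaining 5/11 at 13/165 per day takes 75/13 days.
Total from the start = 12 + 75/13 = 231/13 days.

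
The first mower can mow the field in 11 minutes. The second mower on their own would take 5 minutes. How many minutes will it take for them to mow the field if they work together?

With two workers the combined time is the product over the sum: 11·5/(11+5) = 55/16 minutes.

55/16 minutes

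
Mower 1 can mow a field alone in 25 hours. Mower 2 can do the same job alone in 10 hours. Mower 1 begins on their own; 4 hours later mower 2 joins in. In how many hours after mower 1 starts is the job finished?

10 hours

In the first 4 hours mower 1 alone does 4/25 of the job, leaving 21/25.
Once everyone is working, combined rate: 1/25 + 1/10 = (2 + 5)/50 = 7/50 per hour.
Remaining 21/25 at 7/50 per hour takes 6 hours.
Total from the start = 4 + 6 = 10 hours.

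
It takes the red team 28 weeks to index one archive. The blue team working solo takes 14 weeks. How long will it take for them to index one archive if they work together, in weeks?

Combined rate: 1/28 + 1/14 = (1 + 2)/28 = 3/28 per week.
Time = 1 ÷ (3/28) = 28/3 weeks.

28/3 weeks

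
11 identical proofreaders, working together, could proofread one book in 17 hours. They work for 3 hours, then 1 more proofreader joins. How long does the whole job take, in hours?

95/6 hours

One proofreader does 1/187 of the job per hour.
After 3 hours with 11 proofreaders, 3/17 is done (14/17 left).
With 12 proofreaders the rate is 12/187, so the rest takes 14/17 ÷ 12/187 = 77/6 hours.
Total = 3 + 77/6 = 95/6 hours.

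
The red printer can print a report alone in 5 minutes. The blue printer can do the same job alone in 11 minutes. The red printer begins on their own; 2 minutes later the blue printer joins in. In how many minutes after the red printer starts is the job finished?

65/16 minutes

In the first 2 minutes the red printer alone does 2/5 of the job, leaving 3/5.
Once everyone is working, combined rate: 1/5 + 1/11 = (11 + 5)/55 = 16/55 per minute.
Remaining 3/5 at 16/55 per minute takes 33/16 minutes.
Total from the start = 2 + 33/16 = 65/16 minutes.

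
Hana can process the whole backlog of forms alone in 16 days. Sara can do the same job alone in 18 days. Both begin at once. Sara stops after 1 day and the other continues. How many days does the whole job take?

136/9 days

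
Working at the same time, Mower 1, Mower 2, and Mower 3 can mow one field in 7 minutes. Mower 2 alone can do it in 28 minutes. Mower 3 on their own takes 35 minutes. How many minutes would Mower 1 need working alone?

Combined rate is 1/7 per minute.
Known contribution: 1/28 + 1/35 = (5 + 4)/140 = 9/140 per minute.
So Mower 1's rate is 1/7 − 9/140 = 11/140, meaning 140/11 minutes alone.

140/11 minutes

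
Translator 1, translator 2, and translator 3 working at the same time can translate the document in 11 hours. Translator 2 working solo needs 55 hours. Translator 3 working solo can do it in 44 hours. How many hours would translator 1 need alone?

Combined rate is 1/11 per hour.
Known contribution: 1/55 + 1/44 = (4 + 5)/220 = 9/220 per hour.
So translator 1's rate is 1/11 − 9/220 = 1/20, meaning 20 hours alone.

20 hours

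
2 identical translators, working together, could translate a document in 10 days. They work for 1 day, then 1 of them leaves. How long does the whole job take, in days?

19 days

One translator does 1/20 of the job per day.
After 1 day with 2 translators, 1/10 is done (9/10 left).
With 1 translator the rate is 1/20, so the rest takes 9/10 ÷ 1/20 = 18 days.
Total = 1 + 18 = 19 days.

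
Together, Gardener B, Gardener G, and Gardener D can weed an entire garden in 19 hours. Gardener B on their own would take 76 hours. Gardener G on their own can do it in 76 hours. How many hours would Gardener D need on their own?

Combined rate is 1/19 per hour.
Known contribution: 1/76 + 1/76 = (1 + 1)/76 = 2/76 = 1/38 per hour.
So Gardener D's rate is 1/19 − 1/38 = 1/38, meaning 38 hours alone.

38 hours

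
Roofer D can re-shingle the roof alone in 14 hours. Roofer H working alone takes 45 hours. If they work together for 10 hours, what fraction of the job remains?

Combined rate: 1/14 + 1/45 = (45 + 14)/630 = 59/630 per hour.
In 10 hours they complete 10·59/630 = 59/63 of the job.
So 4/63 remains.

4/63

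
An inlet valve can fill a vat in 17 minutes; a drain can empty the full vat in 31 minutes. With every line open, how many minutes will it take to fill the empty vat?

527/14 minutes

Net rate = 1/17 − 1/31 = (31 − 17)/527 = 14/527 per minute.
Filling time = 1 ÷ (14/527) = 527/14 minutes.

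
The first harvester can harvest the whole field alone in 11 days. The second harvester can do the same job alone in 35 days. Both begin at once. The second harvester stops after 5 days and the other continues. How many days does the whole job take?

In the first 5 days the combined rate is 46/385, so 46/77 of the job is done, leaving 31/77.
After the second harvester leaves the rate is 1/11 per day; the remaining 31/77 takes 31/7 days.
Total = 5 + 31/7 = 66/7 days.

66/7 days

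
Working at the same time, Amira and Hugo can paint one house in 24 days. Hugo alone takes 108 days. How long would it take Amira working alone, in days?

216/7 days

Combined rate is 1/24 per day.
Known contribution: 1/108 per day.
So Amira's rate is 1/24 − 1/108 = 7/216, meaning 216/7 days alone.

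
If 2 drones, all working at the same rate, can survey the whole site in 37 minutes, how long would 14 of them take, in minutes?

Total work is 2·37 = 74 drone-minutes.
With 14 drones: 74/14 = 37/7 minutes.

37/7 minutes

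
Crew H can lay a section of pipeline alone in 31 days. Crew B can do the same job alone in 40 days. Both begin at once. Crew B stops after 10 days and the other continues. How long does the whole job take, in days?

93/4 days

In the first 10 days the combined rate is 71/1240, so 71/124 of the job is done, leaving 53/124.
After Crew B leaves the rate is 1/31 per day; the remaining 53/124 takes 53/4 days.
Total = 10 + 53/4 = 93/4 days.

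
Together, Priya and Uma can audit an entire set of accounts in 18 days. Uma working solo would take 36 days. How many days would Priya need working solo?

36 days

Combined rate is 1/18 per day.
Known contribution: 1/36 per day.
So Priya's rate is 1/18 − 1/36 = 1/36, meaning 36 days alone.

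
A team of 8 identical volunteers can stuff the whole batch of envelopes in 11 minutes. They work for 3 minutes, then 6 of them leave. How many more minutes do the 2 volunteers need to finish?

32 minutes

One volunteer does 1/88 of the job per minute.
After 3 minutes with 8 volunteers, 3/11 is done (8/11 left).
With 2 volunteers the rate is 2/88 = 1/44, so the rest takes 8/11 ÷ 1/44 = 32 minutes.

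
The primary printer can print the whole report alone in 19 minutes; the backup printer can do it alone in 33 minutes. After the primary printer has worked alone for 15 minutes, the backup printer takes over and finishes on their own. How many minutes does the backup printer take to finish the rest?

132/19 minutes

In 15 minutes the primary printer does 15/19 of the job, leaving 4/19.
The backup printer works at 1/33 per minute, so finishing takes 4/19 ÷ 1/33 = 132/19 minutes.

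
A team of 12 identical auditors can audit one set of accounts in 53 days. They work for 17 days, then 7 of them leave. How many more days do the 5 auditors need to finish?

One auditor does 1/636 of the job per day.
After 17 days with 12 auditors, 17/53 is done (36/53 left).
With 5 auditors the rate is 5/636, so the rest takes 36/53 ÷ 5/636 = 432/5 days.

432/5 days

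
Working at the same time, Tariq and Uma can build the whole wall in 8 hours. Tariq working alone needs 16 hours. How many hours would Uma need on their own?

Combined rate is 1/8 per hour.
Known contribution: 1/16 per hour.
So Uma's rate is 1/8 − 1/16 = 1/16, meaning 16 hours alone.

16 hours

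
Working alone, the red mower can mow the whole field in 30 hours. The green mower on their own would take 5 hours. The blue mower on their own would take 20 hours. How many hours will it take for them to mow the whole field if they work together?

Combined rate: 1/30 + 1/5 + 1/20 = (2 + 12 + 3)/60 = 17/60 per hour.
Time = 1 ÷ (17/60) = 60/17 hours.

60/17 hours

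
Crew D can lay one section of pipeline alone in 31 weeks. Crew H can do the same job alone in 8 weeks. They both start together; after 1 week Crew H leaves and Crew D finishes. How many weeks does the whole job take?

217/8 weeks

In the first 1 week the combined rate is 39/248, so 39/248 of the job is done, leaving 209/248.
After Crew H leaves the rate is 1/31 per week; the remaining 209/248 takes 209/8 weeks.
Total = 1 + 209/8 = 217/8 weeks.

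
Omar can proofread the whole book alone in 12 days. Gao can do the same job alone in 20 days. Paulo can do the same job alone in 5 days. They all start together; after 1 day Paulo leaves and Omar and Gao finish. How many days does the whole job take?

6 days

In the first 1 day the combined rate is 1/3, so 1/3 of the job is done, leaving 2/3.
After Paulo leaves the rate is 2/15 per day; the remaining 2/3 takes 5 days.
Total = 1 + 5 = 6 days.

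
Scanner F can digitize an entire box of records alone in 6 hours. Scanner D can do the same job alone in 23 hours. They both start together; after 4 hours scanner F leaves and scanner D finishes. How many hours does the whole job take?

In the first 4 hours the combined rate is 29/138, so 58/69 of the job is done, leaving 11/69.
After scanner F leaves the rate is 1/23 per hour; the remaining 11/69 takes 11/3 hours.
Total = 4 + 11/3 = 23/3 hours.

23/3 hours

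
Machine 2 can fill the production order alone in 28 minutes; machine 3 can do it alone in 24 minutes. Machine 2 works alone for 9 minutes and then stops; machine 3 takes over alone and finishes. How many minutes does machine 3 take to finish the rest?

114/7 minutes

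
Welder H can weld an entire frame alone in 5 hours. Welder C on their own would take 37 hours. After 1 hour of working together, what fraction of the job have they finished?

42/185

Combined rate: 1/5 + 1/37 = (37 + 5)/185 = 42/185 per hour.
In 1 hour they complete 1·42/185 = 42/185 of the job.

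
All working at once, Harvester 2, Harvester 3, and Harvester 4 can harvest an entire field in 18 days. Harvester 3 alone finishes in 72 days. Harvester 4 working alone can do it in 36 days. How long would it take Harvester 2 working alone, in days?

Combined rate is 1/18 per day.
Known contribution: 1/72 + 1/36 = (1 + 2)/72 = 3/72 = 1/24 per day.
So Harvester 2's rate is 1/18 − 1/24 = 1/72, meaning 72 days alone.

72 days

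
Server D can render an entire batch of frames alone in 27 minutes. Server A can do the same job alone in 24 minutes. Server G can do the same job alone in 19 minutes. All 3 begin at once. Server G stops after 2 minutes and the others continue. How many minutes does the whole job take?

216/19 minutes

In the first 2 minutes the combined rate is 539/4104, so 539/2052 of the job is done, leaving 1513/2052.
After Server G leaves the rate is 17/216 per minute; the remaining 1513/2052 takes 178/19 minutes.
Total = 2 + 178/19 = 216/19 minutes.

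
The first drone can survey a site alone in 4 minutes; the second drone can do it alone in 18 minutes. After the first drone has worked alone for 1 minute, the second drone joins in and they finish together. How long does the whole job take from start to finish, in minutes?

38/11 minutes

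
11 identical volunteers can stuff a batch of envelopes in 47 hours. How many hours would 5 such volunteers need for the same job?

517/5 hours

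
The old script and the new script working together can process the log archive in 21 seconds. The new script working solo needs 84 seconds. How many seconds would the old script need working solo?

Combined rate is 1/21 per second.
Known contribution: 1/84 per second.
So the old script's rate is 1/21 − 1/84 = 1/28, meaning 28 seconds alone.

28 seconds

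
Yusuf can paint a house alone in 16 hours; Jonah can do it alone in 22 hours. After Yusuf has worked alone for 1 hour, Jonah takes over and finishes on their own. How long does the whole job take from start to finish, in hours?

173/8 hours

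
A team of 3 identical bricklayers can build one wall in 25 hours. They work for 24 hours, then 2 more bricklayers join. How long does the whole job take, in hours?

One bricklayer does 1/75 of the job per hour.
After 24 hours with 3 bricklayers, 24/25 is done (1/25 left).
With 5 bricklayers the rate is 5/75 = 1/15, so the rest takes 1/25 ÷ 1/15 = 3/5 hours.
Total = 24 + 3/5 = 123/5 hours.

123/5 hours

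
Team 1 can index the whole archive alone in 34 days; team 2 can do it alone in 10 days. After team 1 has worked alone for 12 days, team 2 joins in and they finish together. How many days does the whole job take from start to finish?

In 12 days team 1 does 12/34 = 6/17 of the job, leaving 11/17.
Team 1 and team 2 together work at 11/85 per day, so finishing takes 11/17 ÷ 11/85 = 5 days.
Total time = 12 + 5 = 17 days.

17 days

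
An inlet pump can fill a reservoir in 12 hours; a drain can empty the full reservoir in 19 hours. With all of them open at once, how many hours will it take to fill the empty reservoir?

228/7 hours

Net rate = 1/12 − 1/19 = (19 − 12)/228 = 7/228 per hour.
Filling time = 1 ÷ (7/228) = 228/7 hours.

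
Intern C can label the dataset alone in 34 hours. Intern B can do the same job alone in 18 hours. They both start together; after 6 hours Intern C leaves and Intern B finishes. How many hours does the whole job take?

In the first 6 hours the combined rate is 13/153, so 26/51 of the job is done, leaving 25/51.
After Intern C leaves the rate is 1/18 per hour; the remaining 25/51 takes 150/17 hours.
Total = 6 + 150/17 = 252/17 hours.

252/17 hours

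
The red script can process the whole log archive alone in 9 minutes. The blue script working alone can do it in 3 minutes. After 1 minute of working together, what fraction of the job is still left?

5/9

Combined rate: 1/9 + 1/3 = (1 + 3)/9 = 4/9 per minute.
In 1 minute they complete 1·4/9 = 4/9 of the job.
So 5/9 remains.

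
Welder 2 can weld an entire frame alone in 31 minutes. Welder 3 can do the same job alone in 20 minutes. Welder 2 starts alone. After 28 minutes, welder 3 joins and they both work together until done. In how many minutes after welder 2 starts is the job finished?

In the first 28 minutes welder 2 alone does 28/31 of the job, leaving 3/31.
Once everyone is working, combined rate: 1/31 + 1/20 = (20 + 31)/620 = 51/620 per minute.
Remaining 3/31 at 51/620 per minute takes 20/17 minutes.
Total from the start = 28 + 20/17 = 496/17 minutes.

496/17 minutes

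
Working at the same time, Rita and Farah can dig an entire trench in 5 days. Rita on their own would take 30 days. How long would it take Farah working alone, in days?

6 days

Combined rate is 1/5 per day.
Known contribution: 1/30 per day.
So Farah's rate is 1/5 − 1/30 = 1/6, meaning 6 days alone.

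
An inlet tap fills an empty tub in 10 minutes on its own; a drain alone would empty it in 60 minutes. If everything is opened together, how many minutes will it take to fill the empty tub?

Net rate = 1/10 − 1/60 = (6 − 1)/60 = 5/60 = 1/12 per minute.
Filling time = 1 ÷ (1/12) = 12 minutes.

12 minutes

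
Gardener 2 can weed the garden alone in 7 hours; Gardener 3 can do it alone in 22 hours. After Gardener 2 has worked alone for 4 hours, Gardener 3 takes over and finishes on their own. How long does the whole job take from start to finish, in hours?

94/7 hours

In 4 hours Gardener 2 does 4/7 of the job, leaving 3/7.
Gardener 3 works at 1/22 per hour, so finishing takes 3/7 ÷ 1/22 = 66/7 hours.
Total time = 4 + 66/7 = 94/7 hours.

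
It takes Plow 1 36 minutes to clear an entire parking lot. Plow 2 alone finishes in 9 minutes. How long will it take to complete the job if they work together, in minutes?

36/5 minutes

With two workers the combined time is the product over the sum: 36·9/(36+9) = 324/45 = 36/5 minutes.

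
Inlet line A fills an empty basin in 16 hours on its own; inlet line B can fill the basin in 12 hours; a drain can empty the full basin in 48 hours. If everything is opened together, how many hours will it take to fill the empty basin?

Net rate = 1/16 + 1/12 − 1/48 = (3 + 4 − 1)/48 = 6/48 = 1/8 per hour.
Filling time = 1 ÷ (1/8) = 8 hours.

8 hours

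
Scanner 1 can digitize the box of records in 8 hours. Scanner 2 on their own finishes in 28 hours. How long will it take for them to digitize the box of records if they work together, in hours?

56/9 hours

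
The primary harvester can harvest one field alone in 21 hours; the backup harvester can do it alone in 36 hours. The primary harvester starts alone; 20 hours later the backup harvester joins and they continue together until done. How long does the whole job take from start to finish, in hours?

392/19 hours

In 20 hours the primary harvester does 20/21 of the job, leaving 1/21.
The primary harvester and the backup harvester together work at 19/252 per hour, so finishing takes 1/21 ÷ 19/252 = 12/19 hours.
Total time = 20 + 12/19 = 392/19 hours.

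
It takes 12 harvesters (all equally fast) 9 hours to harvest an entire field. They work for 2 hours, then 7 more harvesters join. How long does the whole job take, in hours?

122/19 hours

One harvester does 1/108 of the job per hour.
After 2 hours with 12 harvesters, 2/9 is done (7/9 left).
With 19 harvesters the rate is 19/108, so the rest takes 7/9 ÷ 19/108 = 84/19 hours.
Total = 2 + 84/19 = 122/19 hours.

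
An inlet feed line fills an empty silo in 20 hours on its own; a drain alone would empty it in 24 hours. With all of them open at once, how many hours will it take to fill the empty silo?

Net rate = 1/20 − 1/24 = (6 − 5)/120 = 1/120 per hour.
Filling time = 1 ÷ (1/120) = 120 hours.

120 hours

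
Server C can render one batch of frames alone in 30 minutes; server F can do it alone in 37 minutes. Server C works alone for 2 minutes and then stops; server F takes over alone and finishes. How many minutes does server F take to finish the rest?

In 2 minutes server C does 2/30 = 1/15 of the job, leaving 14/15.
Server F works at 1/37 per minute, so finishing takes 14/15 ÷ 1/37 = 518/15 minutes.

518/15 minutes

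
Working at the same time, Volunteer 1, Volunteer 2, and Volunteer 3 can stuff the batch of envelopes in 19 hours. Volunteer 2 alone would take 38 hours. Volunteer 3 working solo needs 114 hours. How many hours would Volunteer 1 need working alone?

57 hours

Combined rate is 1/19 per hour.
Known contribution: 1/38 + 1/114 = (3 + 1)/114 = 4/114 = 2/57 per hour.
So Volunteer 1's rate is 1/19 − 2/57 = 1/57, meaning 57 hours alone.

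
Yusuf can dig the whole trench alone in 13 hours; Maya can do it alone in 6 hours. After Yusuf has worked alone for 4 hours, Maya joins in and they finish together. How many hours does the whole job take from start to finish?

130/19 hours

In 4 hours Yusuf does 4/13 of the job, leaving 9/13.
Yusuf and Maya together work at 19/78 per hour, so finishing takes 9/13 ÷ 19/78 = 54/19 hours.
Total time = 4 + 54/19 = 130/19 hours.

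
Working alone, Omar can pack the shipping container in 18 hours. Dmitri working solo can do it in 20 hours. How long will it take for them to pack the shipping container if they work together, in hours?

With two workers the combined time is the product over the sum: 18·20/(18+20) = 360/38 = 180/19 hours.

180/19 hours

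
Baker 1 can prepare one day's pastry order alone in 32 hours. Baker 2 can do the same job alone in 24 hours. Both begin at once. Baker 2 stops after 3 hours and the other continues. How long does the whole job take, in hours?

28 hours

In the first 3 hours the combined rate is 7/96, so 7/32 of the job is done, leaving 25/32.
After Baker 2 leaves the rate is 1/32 per hour; the remaining 25/32 takes 25 hours.
Total = 3 + 25 = 28 hours.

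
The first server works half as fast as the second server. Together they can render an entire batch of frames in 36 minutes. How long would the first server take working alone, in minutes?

Let the second server's rate be r; then the first server's rate is (1/2)r, so together (1/2 + 1)r = (3/2)r = 1/36.
Thus r = 1/54 per minute.
The second server alone: 54 minutes; the first server alone: 108 minutes.

108 minutes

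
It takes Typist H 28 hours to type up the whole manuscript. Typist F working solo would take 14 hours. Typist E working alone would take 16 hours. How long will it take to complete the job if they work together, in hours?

Combined rate: 1/28 + 1/14 + 1/16 = (4 + 8 + 7)/112 = 19/112 per hour.
Time = 1 ÷ (19/112) = 112/19 hours.

112/19 hours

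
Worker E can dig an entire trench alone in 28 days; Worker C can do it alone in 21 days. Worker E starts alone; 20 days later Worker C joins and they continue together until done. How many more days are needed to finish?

24/7 days

In 20 days Worker E does 20/28 = 5/7 of the job, leaving 2/7.
Worker E and Worker C together work at 1/12 per day, so finishing takes 2/7 ÷ 1/12 = 24/7 days.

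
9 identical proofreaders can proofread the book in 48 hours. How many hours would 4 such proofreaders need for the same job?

108 hours

Total work is 9·48 = 432 proofreader-hours.
With 4 proofreaders: 432/4 = 108 hours.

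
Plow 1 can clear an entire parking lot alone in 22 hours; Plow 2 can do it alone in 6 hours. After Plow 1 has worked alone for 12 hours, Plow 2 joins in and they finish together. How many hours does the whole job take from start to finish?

99/7 hours

In 12 hours Plow 1 does 12/22 = 6/11 of the job, leaving 5/11.
Plow 1 and Plow 2 together work at 7/33 per hour, so finishing takes 5/11 ÷ 7/33 = 15/7 hours.
Total time = 12 + 15/7 = 99/7 hours.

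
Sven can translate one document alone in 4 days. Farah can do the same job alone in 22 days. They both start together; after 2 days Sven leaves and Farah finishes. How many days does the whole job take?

11 days

In the first 2 days the combined rate is 13/44, so 13/22 of the job is done, leaving 9/22.
After Sven leaves the rate is 1/22 per day; the remaining 9/22 takes 9 days.
Total = 2 + 9 = 11 days.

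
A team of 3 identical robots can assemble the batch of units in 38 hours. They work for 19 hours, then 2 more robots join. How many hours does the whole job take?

One robot does 1/114 of the job per hour.
After 19 hours with 3 robots, 1/2 is done (1/2 left).
With 5 robots the rate is 5/114, so the rest takes 1/2 ÷ 5/114 = 57/5 hours.
Total = 19 + 57/5 = 152/5 hours.

152/5 hours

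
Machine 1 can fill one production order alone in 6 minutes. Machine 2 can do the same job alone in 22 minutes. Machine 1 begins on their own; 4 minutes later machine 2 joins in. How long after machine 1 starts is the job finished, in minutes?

In the first 4 minutes machine 1 alone does 4/6 = 2/3 of the job, leaving 1/3.
Once everyone is working, combined rate: 1/6 + 1/22 = (11 + 3)/66 = 14/66 = 7/33 per minute.
Remaining 1/3 at 7/33 per minute takes 11/7 minutes.
Total from the start = 4 + 11/7 = 39/7 minutes.

39/7 minutes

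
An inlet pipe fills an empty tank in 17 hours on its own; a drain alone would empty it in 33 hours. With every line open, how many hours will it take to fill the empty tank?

Net rate = 1/17 − 1/33 = (33 − 17)/561 = 16/561 per hour.
Filling time = 1 ÷ (16/561) = 561/16 hours.

561/16 hours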